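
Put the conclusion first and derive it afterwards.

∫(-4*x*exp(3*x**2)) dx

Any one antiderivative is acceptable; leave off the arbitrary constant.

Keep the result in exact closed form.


The answer is -2*exp(3*x**2)/3.
Step 1. Substitute u = x**2, turning ∫(-4*x*exp(3*x**2)) dx into ∫(-2*exp(3*u)) du: now ∫(-2*exp(3*u)) du.
Step 2. Evaluate the standard form: now -2*exp(3*u)/3.
Step 3. Substitute back u = x**2: now -2*exp(3*x**2)/3.
Answer: -2*exp(3*x**2)/3.


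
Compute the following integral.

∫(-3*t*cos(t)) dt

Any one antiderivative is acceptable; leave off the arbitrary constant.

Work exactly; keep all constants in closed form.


Answer: -3*t*sin(t) - 3*cos(t).


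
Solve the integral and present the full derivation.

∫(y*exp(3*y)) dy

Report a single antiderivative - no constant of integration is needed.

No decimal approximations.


Step 1. Integrate ∫(y*exp(3*y)) dy by parts with u = y, dv = (exp(3*y)) dy, so v = exp(3*y)/3: now y*exp(3*y)/3 + ∫(-exp(3*y)/3) dy.
Step 2. Evaluate the standard form: now y*exp(3*y)/3 - exp(3*y)/9.
Answer: y*exp(3*y)/3 - exp(3*y)/9.


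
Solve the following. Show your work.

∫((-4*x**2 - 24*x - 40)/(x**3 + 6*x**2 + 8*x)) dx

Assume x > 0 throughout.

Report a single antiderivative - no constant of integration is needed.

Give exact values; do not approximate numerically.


Step 1. Decompose ∫((-4*x**2 - 24*x - 40)/(x**3 + 6*x**2 + 8*x)) dx by partial fractions, (-4*x**2 - 24*x - 40)/(x**3 + 6*x**2 + 8*x) = -1/(x + 4) + 2/(x + 2) - 5/x: now ∫(-5/x) dx + ∫(2/(x + 2)) dx + ∫(-1/(x + 4)) dx.
Step 2. Evaluate the standard form [assuming x > -2]: now 2*log(x + 2) + ∫(-5/x) dx + ∫(-1/(x + 4)) dx.
Step 3. Evaluate the standard form [assuming x > -4]: now 2*log(x + 2) - log(x + 4) + ∫(-5/x) dx.
Step 4. Evaluate the standard form [assuming x > 0]: now -5*log(x) + 2*log(x + 2) - log(x + 4).
Answer: -5*log(x) + 2*log(x + 2) - log(x + 4).


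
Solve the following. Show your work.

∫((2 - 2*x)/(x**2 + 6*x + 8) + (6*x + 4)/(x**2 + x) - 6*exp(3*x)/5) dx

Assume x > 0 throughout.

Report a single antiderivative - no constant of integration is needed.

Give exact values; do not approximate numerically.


Step 1. Rewrite: now ∫((2 - 2*x)/(x**2 + 6*x + 8)) dx + ∫((6*x + 4)/(x**2 + x)) dx + ∫(-6*exp(3*x)/5) dx.
Step 2. Decompose ∫((6*x + 4)/(x**2 + x)) dx by partial fractions, (6*x + 4)/(x**2 + x) = 2/(x + 1) + 4/x: now ∫(4/x) dx + ∫((2 - 2*x)/(x**2 + 6*x + 8)) dx + ∫(2/(x + 1)) dx + ∫(-6*exp(3*x)/5) dx.
Step 3. Evaluate the standard form [assuming x > 0]: now 4*log(x) + ∫((2 - 2*x)/(x**2 + 6*x + 8)) dx + ∫(2/(x + 1)) dx + ∫(-6*exp(3*x)/5) dx.
Step 4. Evaluate the standard form [assuming x > -1]: now 4*log(x) + 2*log(x + 1) + ∫((2 - 2*x)/(x**2 + 6*x + 8)) dx + ∫(-6*exp(3*x)/5) dx.
Step 5. Evaluate the standard form: now -2*exp(3*x)/5 + 4*log(x) + 2*log(x + 1) + ∫((2 - 2*x)/(x**2 + 6*x + 8)) dx.
Step 6. Decompose ∫((2 - 2*x)/(x**2 + 6*x + 8)) dx by partial fractions, (2 - 2*x)/(x**2 + 6*x + 8) = -5/(x + 4) + 3/(x + 2): now -2*exp(3*x)/5 + 4*log(x) + 2*log(x + 1) + ∫(3/(x + 2)) dx + ∫(-5/(x + 4)) dx.
Step 7. Evaluate the standard form [assuming x > -4]: now -2*exp(3*x)/5 + 4*log(x) + 2*log(x + 1) - 5*log(x + 4) + ∫(3/(x + 2)) dx.
Step 8. Evaluate the standard form [assuming x > -2]: now -2*exp(3*x)/5 + 4*log(x) + 2*log(x + 1) + 3*log(x + 2) - 5*log(x + 4).
Answer: -2*exp(3*x)/5 + 4*log(x) + 2*log(x + 1) + 3*log(x + 2) - 5*log(x + 4).


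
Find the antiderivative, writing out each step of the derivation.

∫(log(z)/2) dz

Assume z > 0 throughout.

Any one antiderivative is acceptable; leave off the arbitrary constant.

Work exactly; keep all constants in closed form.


Step 1. Integrate ∫(log(z)/2) dz by parts with u = log(z), dv = (1/2) dz, so v = z/2 [assuming z > 0]: now z*log(z)/2 + ∫(-1/2) dz.
Step 2. Evaluate the standard form: now z*log(z)/2 - z/2.
Answer: z*log(z)/2 - z/2.


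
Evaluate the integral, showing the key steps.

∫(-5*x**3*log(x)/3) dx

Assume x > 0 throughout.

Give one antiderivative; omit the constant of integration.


Step 1. Integrate ∫(-5*x**3*log(x)/3) dx by parts with u = log(x), dv = (-5*x**3/3) dx, so v = -5*x**4/12 [assuming x > 0]: now -5*x**4*log(x)/12 + ∫(5*x**3/12) dx.
Step 2. Evaluate the standard form: now -5*x**4*log(x)/12 + 5*x**4/48.
Answer: -5*x**4*log(x)/12 + 5*x**4/48.


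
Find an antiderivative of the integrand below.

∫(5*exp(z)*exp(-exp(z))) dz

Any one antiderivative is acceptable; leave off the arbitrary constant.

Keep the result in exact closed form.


Answer: -5*exp(-exp(z)).


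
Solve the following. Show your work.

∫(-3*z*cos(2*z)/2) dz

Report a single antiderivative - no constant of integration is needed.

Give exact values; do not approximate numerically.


Step 1. Integrate ∫(-3*z*cos(2*z)/2) dz by parts with u = z, dv = (-3*cos(2*z)/2) dz, so v = -3*sin(2*z)/4: now -3*z*sin(2*z)/4 + ∫(3*sin(2*z)/4) dz.
Step 2. Evaluate the standard form: now -3*z*sin(2*z)/4 - 3*cos(2*z)/8.
Answer: -3*z*sin(2*z)/4 - 3*cos(2*z)/8.


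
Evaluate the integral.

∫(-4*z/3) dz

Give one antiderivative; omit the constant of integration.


Answer: -2*z**2/3.


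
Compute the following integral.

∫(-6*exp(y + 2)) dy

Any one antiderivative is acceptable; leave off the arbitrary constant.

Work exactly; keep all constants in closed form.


Answer: -6*exp(y + 2).


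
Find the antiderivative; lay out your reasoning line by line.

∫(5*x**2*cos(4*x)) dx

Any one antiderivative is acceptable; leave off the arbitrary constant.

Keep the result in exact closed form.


Step 1. Integrate ∫(5*x**2*cos(4*x)) dx by parts with u = x**2, dv = (5*cos(4*x)) dx, so v = 5*sin(4*x)/4: now 5*x**2*sin(4*x)/4 + ∫(-5*x*sin(4*x)/2) dx.
Step 2. Integrate ∫(-5*x*sin(4*x)/2) dx by parts with u = x, dv = (-5*sin(4*x)/2) dx, so v = 5*cos(4*x)/8: now 5*x**2*sin(4*x)/4 + 5*x*cos(4*x)/8 + ∫(-5*cos(4*x)/8) dx.
Step 3. Evaluate the standard form: now 5*x**2*sin(4*x)/4 + 5*x*cos(4*x)/8 - 5*sin(4*x)/32.
Answer: 5*x**2*sin(4*x)/4 + 5*x*cos(4*x)/8 - 5*sin(4*x)/32.


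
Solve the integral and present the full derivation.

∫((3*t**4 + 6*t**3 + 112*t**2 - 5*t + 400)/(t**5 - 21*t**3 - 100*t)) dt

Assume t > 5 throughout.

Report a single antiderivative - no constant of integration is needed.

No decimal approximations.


Step 1. Decompose ∫((3*t**4 + 6*t**3 + 112*t**2 - 5*t + 400)/(t**5 - 21*t**3 - 100*t)) dt by partial fractions, (3*t**4 + 6*t**3 + 112*t**2 - 5*t + 400)/(t**5 - 21*t**3 - 100*t) = 1/(t**2 + 4) + 3/(t + 5) + 4/(t - 5) - 4/t: now ∫(-4/t) dt + ∫(4/(t - 5)) dt + ∫(3/(t + 5)) dt + ∫(1/(t**2 + 4)) dt.
Step 2. Evaluate the standard form [assuming t > 5]: now 4*log(t - 5) + ∫(-4/t) dt + ∫(3/(t + 5)) dt + ∫(1/(t**2 + 4)) dt.
Step 3. Evaluate the standard form [assuming t > -5]: now 4*log(t - 5) + 3*log(t + 5) + ∫(-4/t) dt + ∫(1/(t**2 + 4)) dt.
Step 4. Evaluate the standard form [assuming t > 0]: now -4*log(t) + 4*log(t - 5) + 3*log(t + 5) + ∫(1/(t**2 + 4)) dt.
Step 5. Evaluate the standard form: now -4*log(t) + 4*log(t - 5) + 3*log(t + 5) + atan(t/2)/2.
Answer: -4*log(t) + 4*log(t - 5) + 3*log(t + 5) + atan(t/2)/2.


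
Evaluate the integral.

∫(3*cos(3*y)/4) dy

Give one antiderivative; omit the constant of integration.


Answer: sin(3*y)/4.


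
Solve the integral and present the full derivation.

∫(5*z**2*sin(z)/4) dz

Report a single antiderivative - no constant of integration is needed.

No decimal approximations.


Step 1. Integrate ∫(5*z**2*sin(z)/4) dz by parts with u = z**2, dv = (5*sin(z)/4) dz, so v = -5*cos(z)/4: now -5*z**2*cos(z)/4 + ∫(5*z*cos(z)/2) dz.
Step 2. Integrate ∫(5*z*cos(z)/2) dz by parts with u = z, dv = (5*cos(z)/2) dz, so v = 5*sin(z)/2: now -5*z**2*cos(z)/4 + 5*z*sin(z)/2 + ∫(-5*sin(z)/2) dz.
Step 3. Evaluate the standard form: now -5*z**2*cos(z)/4 + 5*z*sin(z)/2 + 5*cos(z)/2.
Answer: -5*z**2*cos(z)/4 + 5*z*sin(z)/2 + 5*cos(z)/2.


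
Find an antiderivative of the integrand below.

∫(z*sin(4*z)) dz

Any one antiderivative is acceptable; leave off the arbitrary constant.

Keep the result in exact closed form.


Answer: -z*cos(4*z)/4 + sin(4*z)/16.


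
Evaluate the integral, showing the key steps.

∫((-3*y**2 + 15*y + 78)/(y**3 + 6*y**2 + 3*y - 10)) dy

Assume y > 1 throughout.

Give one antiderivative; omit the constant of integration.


Step 1. Decompose ∫((-3*y**2 + 15*y + 78)/(y**3 + 6*y**2 + 3*y - 10)) dy by partial fractions, (-3*y**2 + 15*y + 78)/(y**3 + 6*y**2 + 3*y - 10) = -4/(y + 5) - 4/(y + 2) + 5/(y - 1): now ∫(5/(y - 1)) dy + ∫(-4/(y + 2)) dy + ∫(-4/(y + 5)) dy.
Step 2. Evaluate the standard form [assuming y > 1]: now 5*log(y - 1) + ∫(-4/(y + 2)) dy + ∫(-4/(y + 5)) dy.
Step 3. Evaluate the standard form [assuming y > -5]: now 5*log(y - 1) - 4*log(y + 5) + ∫(-4/(y + 2)) dy.
Step 4. Evaluate the standard form [assuming y > -2]: now 5*log(y - 1) - 4*log(y + 2) - 4*log(y + 5).
Answer: 5*log(y - 1) - 4*log(y + 2) - 4*log(y + 5).


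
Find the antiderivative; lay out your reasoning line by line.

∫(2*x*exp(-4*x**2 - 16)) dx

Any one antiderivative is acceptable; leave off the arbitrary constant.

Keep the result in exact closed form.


Step 1. Substitute u = x**2 + 4, turning ∫(2*x*exp(-4*x**2 - 16)) dx into ∫(exp(-4*u)) du: now ∫(exp(-4*u)) du.
Step 2. Evaluate the standard form: now -exp(-4*u)/4.
Step 3. Substitute back u = x**2 + 4: now -exp(-4*x**2 - 16)/4.
Answer: -exp(-4*x**2 - 16)/4.


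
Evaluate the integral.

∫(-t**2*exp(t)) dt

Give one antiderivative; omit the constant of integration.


Answer: -t**2*exp(t) + 2*t*exp(t) - 2*exp(t).


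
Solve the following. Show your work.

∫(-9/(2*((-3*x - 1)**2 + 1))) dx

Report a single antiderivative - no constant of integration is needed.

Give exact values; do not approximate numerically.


Step 1. Substitute u = -3*x - 1, turning ∫(-9/(2*((-3*x - 1)**2 + 1))) dx into ∫(3/(2*(u**2 + 1))) du: now ∫(3/(2*(u**2 + 1))) du.
Step 2. Evaluate the standard form: now 3*atan(u)/2.
Step 3. Substitute back u = -3*x - 1: now -3*atan(3*x + 1)/2.
Answer: -3*atan(3*x + 1)/2.


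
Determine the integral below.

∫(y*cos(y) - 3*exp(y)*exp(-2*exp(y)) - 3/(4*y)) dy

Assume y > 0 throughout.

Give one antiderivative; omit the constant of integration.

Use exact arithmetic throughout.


Answer: y*sin(y) - 3*log(y)/4 + cos(y) + 3*exp(-2*exp(y))/2.


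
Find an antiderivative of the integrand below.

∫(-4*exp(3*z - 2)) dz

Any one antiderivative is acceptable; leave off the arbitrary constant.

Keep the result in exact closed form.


Answer: -4*exp(3*z - 2)/3.


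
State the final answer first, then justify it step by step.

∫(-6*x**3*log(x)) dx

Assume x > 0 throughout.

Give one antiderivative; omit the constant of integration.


The answer is -3*x**4*log(x)/2 + 3*x**4/8.
Step 1. Integrate ∫(-6*x**3*log(x)) dx by parts with u = log(x), dv = (-6*x**3) dx, so v = -3*x**4/2 [assuming x > 0]: now -3*x**4*log(x)/2 + ∫(3*x**3/2) dx.
Step 2. Evaluate the standard form: now -3*x**4*log(x)/2 + 3*x**4/8.
Answer: -3*x**4*log(x)/2 + 3*x**4/8.


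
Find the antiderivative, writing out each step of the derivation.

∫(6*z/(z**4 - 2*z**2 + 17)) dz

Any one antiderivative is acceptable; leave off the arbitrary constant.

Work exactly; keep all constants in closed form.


Step 1. Substitute u = z**2 - 1, turning ∫(6*z/(z**4 - 2*z**2 + 17)) dz into ∫(3/(u**2 + 16)) du: now ∫(3/(u**2 + 16)) du.
Step 2. Evaluate the standard form: now 3*atan(u/4)/4.
Step 3. Substitute back u = z**2 - 1: now 3*atan(z**2/4 - 1/4)/4.
Answer: 3*atan(z**2/4 - 1/4)/4.


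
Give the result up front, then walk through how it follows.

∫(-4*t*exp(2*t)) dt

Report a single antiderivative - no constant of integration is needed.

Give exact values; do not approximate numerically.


The answer is -2*t*exp(2*t) + exp(2*t).
Step 1. Integrate ∫(-4*t*exp(2*t)) dt by parts with u = t, dv = (-4*exp(2*t)) dt, so v = -2*exp(2*t): now -2*t*exp(2*t) + ∫(2*exp(2*t)) dt.
Step 2. Evaluate the standard form: now -2*t*exp(2*t) + exp(2*t).
Answer: -2*t*exp(2*t) + exp(2*t).


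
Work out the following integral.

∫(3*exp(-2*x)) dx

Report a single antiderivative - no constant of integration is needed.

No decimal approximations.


Answer: -3*exp(-2*x)/2.


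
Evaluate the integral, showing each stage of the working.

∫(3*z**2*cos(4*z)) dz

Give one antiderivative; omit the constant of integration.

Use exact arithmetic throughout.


Step 1. Integrate ∫(3*z**2*cos(4*z)) dz by parts with u = z**2, dv = (3*cos(4*z)) dz, so v = 3*sin(4*z)/4: now 3*z**2*sin(4*z)/4 + ∫(-3*z*sin(4*z)/2) dz.
Step 2. Integrate ∫(-3*z*sin(4*z)/2) dz by parts with u = z, dv = (-3*sin(4*z)/2) dz, so v = 3*cos(4*z)/8: now 3*z**2*sin(4*z)/4 + 3*z*cos(4*z)/8 + ∫(-3*cos(4*z)/8) dz.
Step 3. Evaluate the standard form: now 3*z**2*sin(4*z)/4 + 3*z*cos(4*z)/8 - 3*sin(4*z)/32.
Answer: 3*z**2*sin(4*z)/4 + 3*z*cos(4*z)/8 - 3*sin(4*z)/32.


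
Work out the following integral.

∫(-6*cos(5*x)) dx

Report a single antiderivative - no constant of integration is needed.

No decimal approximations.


Answer: -6*sin(5*x)/5.


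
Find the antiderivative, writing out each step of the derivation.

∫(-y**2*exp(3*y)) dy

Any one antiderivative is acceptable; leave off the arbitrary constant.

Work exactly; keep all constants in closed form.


Step 1. Integrate ∫(-y**2*exp(3*y)) dy by parts with u = y**2, dv = (-exp(3*y)) dy, so v = -exp(3*y)/3: now -y**2*exp(3*y)/3 + ∫(2*y*exp(3*y)/3) dy.
Step 2. Integrate ∫(2*y*exp(3*y)/3) dy by parts with u = y, dv = (2*exp(3*y)/3) dy, so v = 2*exp(3*y)/9: now -y**2*exp(3*y)/3 + 2*y*exp(3*y)/9 + ∫(-2*exp(3*y)/9) dy.
Step 3. Evaluate the standard form: now -y**2*exp(3*y)/3 + 2*y*exp(3*y)/9 - 2*exp(3*y)/27.
Answer: -y**2*exp(3*y)/3 + 2*y*exp(3*y)/9 - 2*exp(3*y)/27.


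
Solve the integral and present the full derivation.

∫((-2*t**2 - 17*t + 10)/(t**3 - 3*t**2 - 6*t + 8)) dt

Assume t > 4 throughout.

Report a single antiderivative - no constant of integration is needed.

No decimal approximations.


Step 1. Decompose ∫((-2*t**2 - 17*t + 10)/(t**3 - 3*t**2 - 6*t + 8)) dt by partial fractions, (-2*t**2 - 17*t + 10)/(t**3 - 3*t**2 - 6*t + 8) = 2/(t + 2) + 1/(t - 1) - 5/(t - 4): now ∫(-5/(t - 4)) dt + ∫(1/(t - 1)) dt + ∫(2/(t + 2)) dt.
Step 2. Evaluate the standard form [assuming t > 1]: now log(t - 1) + ∫(-5/(t - 4)) dt + ∫(2/(t + 2)) dt.
Step 3. Evaluate the standard form [assuming t > 4]: now -5*log(t - 4) + log(t - 1) + ∫(2/(t + 2)) dt.
Step 4. Evaluate the standard form [assuming t > -2]: now -5*log(t - 4) + log(t - 1) + 2*log(t + 2).
Answer: -5*log(t - 4) + log(t - 1) + 2*log(t + 2).


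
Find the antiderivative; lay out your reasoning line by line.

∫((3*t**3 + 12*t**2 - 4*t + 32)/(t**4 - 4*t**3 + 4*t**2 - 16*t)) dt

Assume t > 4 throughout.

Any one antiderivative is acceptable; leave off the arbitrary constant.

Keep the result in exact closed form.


Step 1. Decompose ∫((3*t**3 + 12*t**2 - 4*t + 32)/(t**4 - 4*t**3 + 4*t**2 - 16*t)) dt by partial fractions, (3*t**3 + 12*t**2 - 4*t + 32)/(t**4 - 4*t**3 + 4*t**2 - 16*t) = 4/(t**2 + 4) + 5/(t - 4) - 2/t: now ∫(-2/t) dt + ∫(5/(t - 4)) dt + ∫(4/(t**2 + 4)) dt.
Step 2. Evaluate the standard form [assuming t > 0]: now -2*log(t) + ∫(5/(t - 4)) dt + ∫(4/(t**2 + 4)) dt.
Step 3. Evaluate the standard form [assuming t > 4]: now -2*log(t) + 5*log(t - 4) + ∫(4/(t**2 + 4)) dt.
Step 4. Evaluate the standard form: now -2*log(t) + 5*log(t - 4) + 2*atan(t/2).
Answer: -2*log(t) + 5*log(t - 4) + 2*atan(t/2).


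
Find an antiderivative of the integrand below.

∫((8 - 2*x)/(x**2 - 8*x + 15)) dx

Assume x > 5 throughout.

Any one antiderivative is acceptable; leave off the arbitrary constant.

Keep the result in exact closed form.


Answer: -log(x - 5) - log(x - 3).


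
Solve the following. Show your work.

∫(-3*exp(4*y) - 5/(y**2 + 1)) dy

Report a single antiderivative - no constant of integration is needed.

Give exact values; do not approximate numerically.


Step 1. Rewrite: now ∫(-5/(y**2 + 1)) dy + ∫(-3*exp(4*y)) dy.
Step 2. Evaluate the standard form: now -5*atan(y) + ∫(-3*exp(4*y)) dy.
Step 3. Evaluate the standard form: now -3*exp(4*y)/4 - 5*atan(y).
Answer: -3*exp(4*y)/4 - 5*atan(y).


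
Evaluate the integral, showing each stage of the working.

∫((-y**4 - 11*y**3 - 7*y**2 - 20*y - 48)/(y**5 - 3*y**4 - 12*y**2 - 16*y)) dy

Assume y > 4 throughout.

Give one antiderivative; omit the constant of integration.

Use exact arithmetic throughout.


Step 1. Decompose ∫((-y**4 - 11*y**3 - 7*y**2 - 20*y - 48)/(y**5 - 3*y**4 - 12*y**2 - 16*y)) dy by partial fractions, (-y**4 - 11*y**3 - 7*y**2 - 20*y - 48)/(y**5 - 3*y**4 - 12*y**2 - 16*y) = -3/(y**2 + 4) - 1/(y + 1) - 3/(y - 4) + 3/y: now ∫(3/y) dy + ∫(-3/(y - 4)) dy + ∫(-1/(y + 1)) dy + ∫(-3/(y**2 + 4)) dy.
Step 2. Evaluate the standard form [assuming y > -1]: now -log(y + 1) + ∫(3/y) dy + ∫(-3/(y - 4)) dy + ∫(-3/(y**2 + 4)) dy.
Step 3. Evaluate the standard form [assuming y > 4]: now -3*log(y - 4) - log(y + 1) + ∫(3/y) dy + ∫(-3/(y**2 + 4)) dy.
Step 4. Evaluate the standard form [assuming y > 0]: now 3*log(y) - 3*log(y - 4) - log(y + 1) + ∫(-3/(y**2 + 4)) dy.
Step 5. Evaluate the standard form: now 3*log(y) - 3*log(y - 4) - log(y + 1) - 3*atan(y/2)/2.
Answer: 3*log(y) - 3*log(y - 4) - log(y + 1) - 3*atan(y/2)/2.


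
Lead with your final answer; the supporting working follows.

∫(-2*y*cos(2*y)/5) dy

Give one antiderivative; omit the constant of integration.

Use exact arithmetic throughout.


The answer is -y*sin(2*y)/5 - cos(2*y)/10.
Step 1. Integrate ∫(-2*y*cos(2*y)/5) dy by parts with u = y, dv = (-2*cos(2*y)/5) dy, so v = -sin(2*y)/5: now -y*sin(2*y)/5 + ∫(sin(2*y)/5) dy.
Step 2. Evaluate the standard form: now -y*sin(2*y)/5 - cos(2*y)/10.
Answer: -y*sin(2*y)/5 - cos(2*y)/10.


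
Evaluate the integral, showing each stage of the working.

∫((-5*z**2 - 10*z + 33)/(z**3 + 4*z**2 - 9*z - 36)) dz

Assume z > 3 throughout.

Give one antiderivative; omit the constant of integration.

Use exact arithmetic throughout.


Step 1. Decompose ∫((-5*z**2 - 10*z + 33)/(z**3 + 4*z**2 - 9*z - 36)) dz by partial fractions, (-5*z**2 - 10*z + 33)/(z**3 + 4*z**2 - 9*z - 36) = -1/(z + 4) - 3/(z + 3) - 1/(z - 3): now ∫(-1/(z - 3)) dz + ∫(-3/(z + 3)) dz + ∫(-1/(z + 4)) dz.
Step 2. Evaluate the standard form [assuming z > -4]: now -log(z + 4) + ∫(-1/(z - 3)) dz + ∫(-3/(z + 3)) dz.
Step 3. Evaluate the standard form [assuming z > -3]: now -3*log(z + 3) - log(z + 4) + ∫(-1/(z - 3)) dz.
Step 4. Evaluate the standard form [assuming z > 3]: now -log(z - 3) - 3*log(z + 3) - log(z + 4).
Answer: -log(z - 3) - 3*log(z + 3) - log(z + 4).


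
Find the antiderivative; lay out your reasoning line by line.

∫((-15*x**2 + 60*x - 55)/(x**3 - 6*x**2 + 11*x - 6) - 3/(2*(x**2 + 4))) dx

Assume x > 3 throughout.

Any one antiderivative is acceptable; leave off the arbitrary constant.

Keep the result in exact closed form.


Step 1. Rewrite: now ∫((-15*x**2 + 60*x - 55)/(x**3 - 6*x**2 + 11*x - 6)) dx + ∫(-3/(2*(x**2 + 4))) dx.
Step 2. Decompose ∫((-15*x**2 + 60*x - 55)/(x**3 - 6*x**2 + 11*x - 6)) dx by partial fractions, (-15*x**2 + 60*x - 55)/(x**3 - 6*x**2 + 11*x - 6) = -5/(x - 1) - 5/(x - 2) - 5/(x - 3): now ∫(-5/(x - 3)) dx + ∫(-5/(x - 2)) dx + ∫(-5/(x - 1)) dx + ∫(-3/(2*(x**2 + 4))) dx.
Step 3. Evaluate the standard form [assuming x > 1]: now -5*log(x - 1) + ∫(-5/(x - 3)) dx + ∫(-5/(x - 2)) dx + ∫(-3/(2*(x**2 + 4))) dx.
Step 4. Evaluate the standard form [assuming x > 3]: now -5*log(x - 3) - 5*log(x - 1) + ∫(-5/(x - 2)) dx + ∫(-3/(2*(x**2 + 4))) dx.
Step 5. Evaluate the standard form [assuming x > 2]: now -5*log(x - 3) - 5*log(x - 2) - 5*log(x - 1) + ∫(-3/(2*(x**2 + 4))) dx.
Step 6. Evaluate the standard form: now -5*log(x - 3) - 5*log(x - 2) - 5*log(x - 1) - 3*atan(x/2)/4.
Answer: -5*log(x - 3) - 5*log(x - 2) - 5*log(x - 1) - 3*atan(x/2)/4.


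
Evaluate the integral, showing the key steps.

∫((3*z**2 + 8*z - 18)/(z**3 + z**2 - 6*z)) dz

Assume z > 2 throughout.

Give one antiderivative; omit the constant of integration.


Step 1. Decompose ∫((3*z**2 + 8*z - 18)/(z**3 + z**2 - 6*z)) dz by partial fractions, (3*z**2 + 8*z - 18)/(z**3 + z**2 - 6*z) = -1/(z + 3) + 1/(z - 2) + 3/z: now ∫(3/z) dz + ∫(1/(z - 2)) dz + ∫(-1/(z + 3)) dz.
Step 2. Evaluate the standard form [assuming z > 0]: now 3*log(z) + ∫(1/(z - 2)) dz + ∫(-1/(z + 3)) dz.
Step 3. Evaluate the standard form [assuming z > -3]: now 3*log(z) - log(z + 3) + ∫(1/(z - 2)) dz.
Step 4. Evaluate the standard form [assuming z > 2]: now 3*log(z) + log(z - 2) - log(z + 3).
Answer: 3*log(z) + log(z - 2) - log(z + 3).


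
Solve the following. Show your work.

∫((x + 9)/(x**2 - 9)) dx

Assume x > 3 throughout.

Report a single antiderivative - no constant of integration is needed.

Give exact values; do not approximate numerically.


Step 1. Decompose ∫((x + 9)/(x**2 - 9)) dx by partial fractions, (x + 9)/(x**2 - 9) = -1/(x + 3) + 2/(x - 3): now ∫(2/(x - 3)) dx + ∫(-1/(x + 3)) dx.
Step 2. Evaluate the standard form [assuming x > -3]: now -log(x + 3) + ∫(2/(x - 3)) dx.
Step 3. Evaluate the standard form [assuming x > 3]: now 2*log(x - 3) - log(x + 3).
Answer: 2*log(x - 3) - log(x + 3).


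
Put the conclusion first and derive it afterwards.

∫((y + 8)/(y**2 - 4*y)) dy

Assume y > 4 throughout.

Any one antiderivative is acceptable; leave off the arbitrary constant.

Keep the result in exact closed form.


The answer is -2*log(y) + 3*log(y - 4).
Step 1. Decompose ∫((y + 8)/(y**2 - 4*y)) dy by partial fractions, (y + 8)/(y**2 - 4*y) = 3/(y - 4) - 2/y: now ∫(-2/y) dy + ∫(3/(y - 4)) dy.
Step 2. Evaluate the standard form [assuming y > 0]: now -2*log(y) + ∫(3/(y - 4)) dy.
Step 3. Evaluate the standard form [assuming y > 4]: now -2*log(y) + 3*log(y - 4).
Answer: -2*log(y) + 3*log(y - 4).


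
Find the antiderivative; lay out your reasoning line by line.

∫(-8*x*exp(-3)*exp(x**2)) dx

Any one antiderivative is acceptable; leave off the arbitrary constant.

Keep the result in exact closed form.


Step 1. Substitute u = x**2 - 3, turning ∫(-8*x*exp(-3)*exp(x**2)) dx into ∫(-4*exp(u)) du: now ∫(-4*exp(u)) du.
Step 2. Evaluate the standard form: now -4*exp(u).
Step 3. Substitute back u = x**2 - 3: now -4*exp(x**2 - 3).
Answer: -4*exp(x**2 - 3).


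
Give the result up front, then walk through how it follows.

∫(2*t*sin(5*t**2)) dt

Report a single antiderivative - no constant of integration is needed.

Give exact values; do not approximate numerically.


The answer is -cos(5*t**2)/5.
Step 1. Substitute u = t**2, turning ∫(2*t*sin(5*t**2)) dt into ∫(sin(5*u)) du: now ∫(sin(5*u)) du.
Step 2. Evaluate the standard form: now -cos(5*u)/5.
Step 3. Substitute back u = t**2: now -cos(5*t**2)/5.
Answer: -cos(5*t**2)/5.


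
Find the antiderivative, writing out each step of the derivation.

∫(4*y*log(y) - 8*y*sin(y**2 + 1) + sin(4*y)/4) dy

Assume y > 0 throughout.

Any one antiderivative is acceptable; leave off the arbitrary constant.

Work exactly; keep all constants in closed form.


Step 1. Rewrite: now ∫(4*y*log(y)) dy + ∫(-8*y*sin(y**2 + 1)) dy + ∫(sin(4*y)/4) dy.
Step 2. Integrate ∫(4*y*log(y)) dy by parts with u = log(y), dv = (4*y) dy, so v = 2*y**2 [assuming y > 0]: now 2*y**2*log(y) + ∫(-2*y) dy + ∫(-8*y*sin(y**2 + 1)) dy + ∫(sin(4*y)/4) dy.
Step 3. Evaluate the standard form: now 2*y**2*log(y) - y**2 + ∫(-8*y*sin(y**2 + 1)) dy + ∫(sin(4*y)/4) dy.
Step 4. Substitute u = y**2 + 1, turning ∫(-8*y*sin(y**2 + 1)) dy into ∫(-4*sin(u)) du: now 2*y**2*log(y) - y**2 + ∫(-4*sin(u)) du + ∫(sin(4*y)/4) dy.
Step 5. Evaluate the standard form: now 2*y**2*log(y) - y**2 + 4*cos(u) + ∫(sin(4*y)/4) dy.
Step 6. Substitute back u = y**2 + 1: now 2*y**2*log(y) - y**2 + 4*cos(y**2 + 1) + ∫(sin(4*y)/4) dy.
Step 7. Evaluate the standard form: now 2*y**2*log(y) - y**2 - cos(4*y)/16 + 4*cos(y**2 + 1).
Answer: 2*y**2*log(y) - y**2 - cos(4*y)/16 + 4*cos(y**2 + 1).


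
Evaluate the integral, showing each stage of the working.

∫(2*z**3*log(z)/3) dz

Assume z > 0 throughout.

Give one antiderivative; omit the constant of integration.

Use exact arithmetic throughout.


Step 1. Integrate ∫(2*z**3*log(z)/3) dz by parts with u = log(z), dv = (2*z**3/3) dz, so v = z**4/6 [assuming z > 0]: now z**4*log(z)/6 + ∫(-z**3/6) dz.
Step 2. Evaluate the standard form: now z**4*log(z)/6 - z**4/24.
Answer: z**4*log(z)/6 - z**4/24.


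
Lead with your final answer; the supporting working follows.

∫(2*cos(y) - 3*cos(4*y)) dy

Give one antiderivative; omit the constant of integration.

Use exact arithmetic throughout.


The answer is 2*sin(y) - 3*sin(4*y)/4.
Step 1. Rewrite: now ∫(2*cos(y)) dy + ∫(-3*cos(4*y)) dy.
Step 2. Evaluate the standard form: now -3*sin(4*y)/4 + ∫(2*cos(y)) dy.
Step 3. Evaluate the standard form: now 2*sin(y) - 3*sin(4*y)/4.
Answer: 2*sin(y) - 3*sin(4*y)/4.


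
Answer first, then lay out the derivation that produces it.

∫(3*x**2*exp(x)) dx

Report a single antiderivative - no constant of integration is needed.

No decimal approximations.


The answer is 3*x**2*exp(x) - 6*x*exp(x) + 6*exp(x).
Step 1. Integrate ∫(3*x**2*exp(x)) dx by parts with u = x**2, dv = (3*exp(x)) dx, so v = 3*exp(x): now 3*x**2*exp(x) + ∫(-6*x*exp(x)) dx.
Step 2. Integrate ∫(-6*x*exp(x)) dx by parts with u = x, dv = (-6*exp(x)) dx, so v = -6*exp(x): now 3*x**2*exp(x) - 6*x*exp(x) + ∫(6*exp(x)) dx.
Step 3. Evaluate the standard form: now 3*x**2*exp(x) - 6*x*exp(x) + 6*exp(x).
Answer: 3*x**2*exp(x) - 6*x*exp(x) + 6*exp(x).


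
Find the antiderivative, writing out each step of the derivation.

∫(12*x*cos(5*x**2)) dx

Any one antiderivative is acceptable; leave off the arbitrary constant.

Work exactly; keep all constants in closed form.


Step 1. Substitute u = x**2, turning ∫(12*x*cos(5*x**2)) dx into ∫(6*cos(5*u)) du: now ∫(6*cos(5*u)) du.
Step 2. Evaluate the standard form: now 6*sin(5*u)/5.
Step 3. Substitute back u = x**2: now 6*sin(5*x**2)/5.
Answer: 6*sin(5*x**2)/5.


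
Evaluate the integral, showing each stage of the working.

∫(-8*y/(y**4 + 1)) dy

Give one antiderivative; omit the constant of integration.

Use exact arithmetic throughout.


Step 1. Substitute u = y**2, turning ∫(-8*y/(y**4 + 1)) dy into ∫(-4/(u**2 + 1)) du: now ∫(-4/(u**2 + 1)) du.
Step 2. Evaluate the standard form: now -4*atan(u).
Step 3. Substitute back u = y**2: now -4*atan(y**2).
Answer: -4*atan(y**2).


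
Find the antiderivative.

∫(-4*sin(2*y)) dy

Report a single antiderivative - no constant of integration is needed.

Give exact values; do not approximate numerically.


Answer: 2*cos(2*y).


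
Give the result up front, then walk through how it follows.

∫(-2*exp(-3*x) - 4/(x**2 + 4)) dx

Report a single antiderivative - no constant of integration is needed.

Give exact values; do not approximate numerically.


The answer is -2*atan(x/2) + 2*exp(-3*x)/3.
Step 1. Rewrite: now ∫(-4/(x**2 + 4)) dx + ∫(-2*exp(-3*x)) dx.
Step 2. Evaluate the standard form: now ∫(-4/(x**2 + 4)) dx + 2*exp(-3*x)/3.
Step 3. Evaluate the standard form: now -2*atan(x/2) + 2*exp(-3*x)/3.
Answer: -2*atan(x/2) + 2*exp(-3*x)/3.


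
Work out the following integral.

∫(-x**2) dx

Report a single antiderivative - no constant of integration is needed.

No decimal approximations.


Answer: -x**3/3.


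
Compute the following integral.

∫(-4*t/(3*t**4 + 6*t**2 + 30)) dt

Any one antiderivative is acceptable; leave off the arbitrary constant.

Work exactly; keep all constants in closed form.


Answer: -2*atan(t**2/3 + 1/3)/9.


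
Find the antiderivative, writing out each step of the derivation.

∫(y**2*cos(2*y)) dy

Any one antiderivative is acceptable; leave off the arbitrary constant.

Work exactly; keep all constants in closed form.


Step 1. Integrate ∫(y**2*cos(2*y)) dy by parts with u = y**2, dv = (cos(2*y)) dy, so v = sin(2*y)/2: now y**2*sin(2*y)/2 + ∫(-y*sin(2*y)) dy.
Step 2. Integrate ∫(-y*sin(2*y)) dy by parts with u = y, dv = (-sin(2*y)) dy, so v = cos(2*y)/2: now y**2*sin(2*y)/2 + y*cos(2*y)/2 + ∫(-cos(2*y)/2) dy.
Step 3. Evaluate the standard form: now y**2*sin(2*y)/2 + y*cos(2*y)/2 - sin(2*y)/4.
Answer: y**2*sin(2*y)/2 + y*cos(2*y)/2 - sin(2*y)/4.


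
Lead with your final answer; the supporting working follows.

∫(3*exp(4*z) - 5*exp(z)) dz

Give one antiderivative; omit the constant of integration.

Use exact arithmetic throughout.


The answer is 3*exp(4*z)/4 - 5*exp(z).
Step 1. Rewrite: now ∫(-5*exp(z)) dz + ∫(3*exp(4*z)) dz.
Step 2. Evaluate the standard form: now -5*exp(z) + ∫(3*exp(4*z)) dz.
Step 3. Evaluate the standard form: now 3*exp(4*z)/4 - 5*exp(z).
Answer: 3*exp(4*z)/4 - 5*exp(z).


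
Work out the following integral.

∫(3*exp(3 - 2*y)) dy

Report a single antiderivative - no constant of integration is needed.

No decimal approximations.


Answer: -3*exp(3 - 2*y)/2.


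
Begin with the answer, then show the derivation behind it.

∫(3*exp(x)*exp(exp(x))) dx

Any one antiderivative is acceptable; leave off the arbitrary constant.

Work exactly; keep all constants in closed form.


The answer is 3*exp(exp(x)).
Step 1. Substitute u = exp(x), turning ∫(3*exp(x)*exp(exp(x))) dx into ∫(3*exp(u)) du: now ∫(3*exp(u)) du.
Step 2. Evaluate the standard form: now 3*exp(u).
Step 3. Substitute back u = exp(x): now 3*exp(exp(x)).
Answer: 3*exp(exp(x)).


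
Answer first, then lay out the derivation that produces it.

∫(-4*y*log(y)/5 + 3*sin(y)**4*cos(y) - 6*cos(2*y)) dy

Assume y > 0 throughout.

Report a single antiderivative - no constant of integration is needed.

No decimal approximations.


The answer is -2*y**2*log(y)/5 + y**2/5 + 3*sin(y)**5/5 - 3*sin(2*y).
Step 1. Rewrite: now ∫(-4*y*log(y)/5) dy + ∫(3*sin(y)**4*cos(y)) dy + ∫(-6*cos(2*y)) dy.
Step 2. Substitute u = sin(y), turning ∫(3*sin(y)**4*cos(y)) dy into ∫(3*u**4) du: now ∫(3*u**4) du + ∫(-4*y*log(y)/5) dy + ∫(-6*cos(2*y)) dy.
Step 3. Evaluate the standard form: now 3*u**5/5 + ∫(-4*y*log(y)/5) dy + ∫(-6*cos(2*y)) dy.
Step 4. Substitute back u = sin(y): now 3*sin(y)**5/5 + ∫(-4*y*log(y)/5) dy + ∫(-6*cos(2*y)) dy.
Step 5. Integrate ∫(-4*y*log(y)/5) dy by parts with u = log(y), dv = (-4*y/5) dy, so v = -2*y**2/5 [assuming y > 0]: now -2*y**2*log(y)/5 + 3*sin(y)**5/5 + ∫(2*y/5) dy + ∫(-6*cos(2*y)) dy.
Step 6. Evaluate the standard form: now -2*y**2*log(y)/5 + y**2/5 + 3*sin(y)**5/5 + ∫(-6*cos(2*y)) dy.
Step 7. Evaluate the standard form: now -2*y**2*log(y)/5 + y**2/5 + 3*sin(y)**5/5 - 3*sin(2*y).
Answer: -2*y**2*log(y)/5 + y**2/5 + 3*sin(y)**5/5 - 3*sin(2*y).


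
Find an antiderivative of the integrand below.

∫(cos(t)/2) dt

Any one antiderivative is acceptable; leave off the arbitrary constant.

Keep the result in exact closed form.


Answer: sin(t)/2.


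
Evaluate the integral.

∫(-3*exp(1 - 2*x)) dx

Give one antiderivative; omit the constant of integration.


Answer: 3*exp(1 - 2*x)/2.


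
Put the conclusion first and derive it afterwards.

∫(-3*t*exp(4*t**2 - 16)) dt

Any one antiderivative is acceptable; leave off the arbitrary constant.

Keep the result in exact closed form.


The answer is -3*exp(4*t**2 - 16)/8.
Step 1. Substitute u = t**2 - 4, turning ∫(-3*t*exp(4*t**2 - 16)) dt into ∫(-3*exp(4*u)/2) du: now ∫(-3*exp(4*u)/2) du.
Step 2. Evaluate the standard form: now -3*exp(4*u)/8.
Step 3. Substitute back u = t**2 - 4: now -3*exp(4*t**2 - 16)/8.
Answer: -3*exp(4*t**2 - 16)/8.


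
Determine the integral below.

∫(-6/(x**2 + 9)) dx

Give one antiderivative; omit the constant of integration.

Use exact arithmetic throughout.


Answer: -2*atan(x/3).


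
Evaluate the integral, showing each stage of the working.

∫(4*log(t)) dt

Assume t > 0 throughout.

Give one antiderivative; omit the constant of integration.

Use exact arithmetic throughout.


Step 1. Integrate ∫(4*log(t)) dt by parts with u = log(t), dv = (4) dt, so v = 4*t [assuming t > 0]: now 4*t*log(t) + ∫(-4) dt.
Step 2. Evaluate the standard form: now 4*t*log(t) - 4*t.
Answer: 4*t*log(t) - 4*t.


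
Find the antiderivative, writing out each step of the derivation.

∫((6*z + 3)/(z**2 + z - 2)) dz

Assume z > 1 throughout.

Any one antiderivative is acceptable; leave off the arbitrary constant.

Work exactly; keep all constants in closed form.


Step 1. Decompose ∫((6*z + 3)/(z**2 + z - 2)) dz by partial fractions, (6*z + 3)/(z**2 + z - 2) = 3/(z + 2) + 3/(z - 1): now ∫(3/(z - 1)) dz + ∫(3/(z + 2)) dz.
Step 2. Evaluate the standard form [assuming z > -2]: now 3*log(z + 2) + ∫(3/(z - 1)) dz.
Step 3. Evaluate the standard form [assuming z > 1]: now 3*log(z - 1) + 3*log(z + 2).
Answer: 3*log(z - 1) + 3*log(z + 2).


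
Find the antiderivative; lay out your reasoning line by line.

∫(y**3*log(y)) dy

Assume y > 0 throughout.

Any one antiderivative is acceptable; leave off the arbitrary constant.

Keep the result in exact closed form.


Step 1. Integrate ∫(y**3*log(y)) dy by parts with u = log(y), dv = (y**3) dy, so v = y**4/4 [assuming y > 0]: now y**4*log(y)/4 + ∫(-y**3/4) dy.
Step 2. Evaluate the standard form: now y**4*log(y)/4 - y**4/16.
Answer: y**4*log(y)/4 - y**4/16.


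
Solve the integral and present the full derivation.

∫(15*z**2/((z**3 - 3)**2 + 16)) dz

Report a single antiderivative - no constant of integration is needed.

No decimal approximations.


Step 1. Substitute u = z**3 - 3, turning ∫(15*z**2/((z**3 - 3)**2 + 16)) dz into ∫(5/(u**2 + 16)) du: now ∫(5/(u**2 + 16)) du.
Step 2. Evaluate the standard form: now 5*atan(u/4)/4.
Step 3. Substitute back u = z**3 - 3: now 5*atan(z**3/4 - 3/4)/4.
Answer: 5*atan(z**3/4 - 3/4)/4.


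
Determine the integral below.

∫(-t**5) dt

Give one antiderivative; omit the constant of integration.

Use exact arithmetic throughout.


Answer: -t**6/6.


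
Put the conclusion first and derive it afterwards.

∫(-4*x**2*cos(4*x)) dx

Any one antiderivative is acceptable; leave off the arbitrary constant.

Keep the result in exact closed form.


The answer is -x**2*sin(4*x) - x*cos(4*x)/2 + sin(4*x)/8.
Step 1. Integrate ∫(-4*x**2*cos(4*x)) dx by parts with u = x**2, dv = (-4*cos(4*x)) dx, so v = -sin(4*x): now -x**2*sin(4*x) + ∫(2*x*sin(4*x)) dx.
Step 2. Integrate ∫(2*x*sin(4*x)) dx by parts with u = x, dv = (2*sin(4*x)) dx, so v = -cos(4*x)/2: now -x**2*sin(4*x) - x*cos(4*x)/2 + ∫(cos(4*x)/2) dx.
Step 3. Evaluate the standard form: now -x**2*sin(4*x) - x*cos(4*x)/2 + sin(4*x)/8.
Answer: -x**2*sin(4*x) - x*cos(4*x)/2 + sin(4*x)/8.


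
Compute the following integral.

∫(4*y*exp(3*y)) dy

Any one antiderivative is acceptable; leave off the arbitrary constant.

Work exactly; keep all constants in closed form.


Answer: 4*y*exp(3*y)/3 - 4*exp(3*y)/9.


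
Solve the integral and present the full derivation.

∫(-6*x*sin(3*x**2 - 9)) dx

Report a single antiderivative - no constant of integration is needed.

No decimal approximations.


Step 1. Substitute u = x**2 - 3, turning ∫(-6*x*sin(3*x**2 - 9)) dx into ∫(-3*sin(3*u)) du: now ∫(-3*sin(3*u)) du.
Step 2. Evaluate the standard form: now cos(3*u).
Step 3. Substitute back u = x**2 - 3: now cos(3*x**2 - 9).
Answer: cos(3*x**2 - 9).


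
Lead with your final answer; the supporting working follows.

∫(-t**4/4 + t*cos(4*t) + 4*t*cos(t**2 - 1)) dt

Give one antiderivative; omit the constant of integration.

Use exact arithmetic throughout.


The answer is -t**5/20 + t*sin(4*t)/4 + 2*sin(t**2 - 1) + cos(4*t)/16.
Step 1. Rewrite: now ∫(-t**4/4) dt + ∫(t*cos(4*t)) dt + ∫(4*t*cos(t**2 - 1)) dt.
Step 2. Integrate ∫(t*cos(4*t)) dt by parts with u = t, dv = (cos(4*t)) dt, so v = sin(4*t)/4: now t*sin(4*t)/4 + ∫(-t**4/4) dt + ∫(4*t*cos(t**2 - 1)) dt + ∫(-sin(4*t)/4) dt.
Step 3. Evaluate the standard form: now t*sin(4*t)/4 + cos(4*t)/16 + ∫(-t**4/4) dt + ∫(4*t*cos(t**2 - 1)) dt.
Step 4. Substitute u = t**2 - 1, turning ∫(4*t*cos(t**2 - 1)) dt into ∫(2*cos(u)) du: now t*sin(4*t)/4 + cos(4*t)/16 + ∫(-t**4/4) dt + ∫(2*cos(u)) du.
Step 5. Evaluate the standard form: now t*sin(4*t)/4 + 2*sin(u) + cos(4*t)/16 + ∫(-t**4/4) dt.
Step 6. Substitute back u = t**2 - 1: now t*sin(4*t)/4 + 2*sin(t**2 - 1) + cos(4*t)/16 + ∫(-t**4/4) dt.
Step 7. Evaluate the standard form: now -t**5/20 + t*sin(4*t)/4 + 2*sin(t**2 - 1) + cos(4*t)/16.
Answer: -t**5/20 + t*sin(4*t)/4 + 2*sin(t**2 - 1) + cos(4*t)/16.


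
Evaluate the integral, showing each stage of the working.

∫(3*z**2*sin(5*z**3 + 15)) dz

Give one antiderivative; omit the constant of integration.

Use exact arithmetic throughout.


Step 1. Substitute u = z**3 + 3, turning ∫(3*z**2*sin(5*z**3 + 15)) dz into ∫(sin(5*u)) du: now ∫(sin(5*u)) du.
Step 2. Evaluate the standard form: now -cos(5*u)/5.
Step 3. Substitute back u = z**3 + 3: now -cos(5*z**3 + 15)/5.
Answer: -cos(5*z**3 + 15)/5.


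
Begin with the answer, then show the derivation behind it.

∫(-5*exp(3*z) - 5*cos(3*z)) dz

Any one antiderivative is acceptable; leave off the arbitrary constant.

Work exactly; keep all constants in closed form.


The answer is -5*exp(3*z)/3 - 5*sin(3*z)/3.
Step 1. Rewrite: now ∫(-5*exp(3*z)) dz + ∫(-5*cos(3*z)) dz.
Step 2. Evaluate the standard form: now -5*exp(3*z)/3 + ∫(-5*cos(3*z)) dz.
Step 3. Evaluate the standard form: now -5*exp(3*z)/3 - 5*sin(3*z)/3.
Answer: -5*exp(3*z)/3 - 5*sin(3*z)/3.


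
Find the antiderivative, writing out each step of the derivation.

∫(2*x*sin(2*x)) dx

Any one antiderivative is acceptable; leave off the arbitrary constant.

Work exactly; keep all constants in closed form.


Step 1. Integrate ∫(2*x*sin(2*x)) dx by parts with u = x, dv = (2*sin(2*x)) dx, so v = -cos(2*x): now -x*cos(2*x) + ∫(cos(2*x)) dx.
Step 2. Evaluate the standard form: now -x*cos(2*x) + sin(2*x)/2.
Answer: -x*cos(2*x) + sin(2*x)/2.


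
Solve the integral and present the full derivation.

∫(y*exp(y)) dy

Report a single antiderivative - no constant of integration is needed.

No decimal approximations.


Step 1. Integrate ∫(y*exp(y)) dy by parts with u = y, dv = (exp(y)) dy, so v = exp(y): now y*exp(y) + ∫(-exp(y)) dy.
Step 2. Evaluate the standard form: now y*exp(y) - exp(y).
Answer: y*exp(y) - exp(y).


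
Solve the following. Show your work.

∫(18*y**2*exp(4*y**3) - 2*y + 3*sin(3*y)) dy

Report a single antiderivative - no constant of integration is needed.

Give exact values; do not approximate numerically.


Step 1. Rewrite: now ∫(-2*y) dy + ∫(18*y**2*exp(4*y**3)) dy + ∫(3*sin(3*y)) dy.
Step 2. Evaluate the standard form: now -y**2 + ∫(18*y**2*exp(4*y**3)) dy + ∫(3*sin(3*y)) dy.
Step 3. Evaluate the standard form: now -y**2 - cos(3*y) + ∫(18*y**2*exp(4*y**3)) dy.
Step 4. Substitute u = y**3, turning ∫(18*y**2*exp(4*y**3)) dy into ∫(6*exp(4*u)) du: now -y**2 - cos(3*y) + ∫(6*exp(4*u)) du.
Step 5. Evaluate the standard form: now -y**2 + 3*exp(4*u)/2 - cos(3*y).
Step 6. Substitute back u = y**3: now -y**2 + 3*exp(4*y**3)/2 - cos(3*y).
Answer: -y**2 + 3*exp(4*y**3)/2 - cos(3*y).


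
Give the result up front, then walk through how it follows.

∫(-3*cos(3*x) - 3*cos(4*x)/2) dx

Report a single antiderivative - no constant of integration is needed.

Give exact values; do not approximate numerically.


The answer is -sin(3*x) - 3*sin(4*x)/8.
Step 1. Rewrite: now ∫(-3*cos(3*x)) dx + ∫(-3*cos(4*x)/2) dx.
Step 2. Evaluate the standard form: now -sin(3*x) + ∫(-3*cos(4*x)/2) dx.
Step 3. Evaluate the standard form: now -sin(3*x) - 3*sin(4*x)/8.
Answer: -sin(3*x) - 3*sin(4*x)/8.


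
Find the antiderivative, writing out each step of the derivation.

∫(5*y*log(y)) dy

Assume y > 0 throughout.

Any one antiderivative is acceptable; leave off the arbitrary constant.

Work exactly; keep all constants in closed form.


Step 1. Integrate ∫(5*y*log(y)) dy by parts with u = log(y), dv = (5*y) dy, so v = 5*y**2/2 [assuming y > 0]: now 5*y**2*log(y)/2 + ∫(-5*y/2) dy.
Step 2. Evaluate the standard form: now 5*y**2*log(y)/2 - 5*y**2/4.
Answer: 5*y**2*log(y)/2 - 5*y**2/4.
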